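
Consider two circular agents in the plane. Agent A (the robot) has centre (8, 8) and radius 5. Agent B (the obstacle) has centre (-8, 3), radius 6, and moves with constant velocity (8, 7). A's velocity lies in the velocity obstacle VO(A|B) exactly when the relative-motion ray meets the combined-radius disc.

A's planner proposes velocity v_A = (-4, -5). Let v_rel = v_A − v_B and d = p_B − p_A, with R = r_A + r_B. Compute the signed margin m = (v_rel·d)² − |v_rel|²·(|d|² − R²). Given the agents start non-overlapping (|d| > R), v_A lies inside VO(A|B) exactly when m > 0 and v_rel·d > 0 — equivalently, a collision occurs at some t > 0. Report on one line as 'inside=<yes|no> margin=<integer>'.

d = (-16, -5),  |d|² = 281;  R = 5+6 = 11,  c = 281−11² = 160
v_rel = (-12, -12),  |v_rel|² = 288;  v_rel·d = (-12)·(-16) + (-12)·(-5) = 252
288·t² − 504·t + 160 = 0  ⇒  m = 252² − 288·160 = 17424
m = 17424 > 0,  v_rel·d = 252 > 0  ⇒  inside

inside=yes margin=17424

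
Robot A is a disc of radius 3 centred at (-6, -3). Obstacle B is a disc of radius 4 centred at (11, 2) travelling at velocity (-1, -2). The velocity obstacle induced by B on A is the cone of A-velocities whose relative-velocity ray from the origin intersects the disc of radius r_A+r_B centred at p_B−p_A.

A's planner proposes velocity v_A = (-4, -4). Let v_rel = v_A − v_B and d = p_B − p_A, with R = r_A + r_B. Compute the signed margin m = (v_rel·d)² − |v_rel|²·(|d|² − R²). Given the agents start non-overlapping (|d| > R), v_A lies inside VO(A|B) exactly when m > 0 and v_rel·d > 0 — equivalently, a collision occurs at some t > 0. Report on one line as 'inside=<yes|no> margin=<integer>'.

d = (17, 5),  |d|² = 314;  R = 3+4 = 7,  c = 314−7² = 265
v_rel = (-3, -2),  |v_rel|² = 13;  v_rel·d = (-3)·(17) + (-2)·(5) = -61
13·t² + 122·t + 265 = 0  ⇒  m = (-61)² − 13·265 = 276
m = 276 > 0,  v_rel·d = -61 < 0  ⇒  outside

inside=no margin=276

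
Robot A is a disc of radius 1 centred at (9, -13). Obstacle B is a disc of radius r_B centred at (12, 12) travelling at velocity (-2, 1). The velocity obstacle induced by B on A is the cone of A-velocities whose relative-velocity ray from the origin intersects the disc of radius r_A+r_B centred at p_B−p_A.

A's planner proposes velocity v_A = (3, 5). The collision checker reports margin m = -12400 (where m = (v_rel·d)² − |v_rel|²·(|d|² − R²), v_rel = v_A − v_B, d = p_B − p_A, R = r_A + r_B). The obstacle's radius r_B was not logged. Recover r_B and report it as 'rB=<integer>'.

m = -12400
d = (3, 25);  v_rel = (5, 4),  |v_rel|² = 41
v_rel×d = (5)·(25) − (4)·(3) = 113
since m = R²·41 − 113²:  R² = (12769 + -12400) / 41 = 9
R = √9 = 3  ⇒  r_B = 3 − 1 = 2

rB=2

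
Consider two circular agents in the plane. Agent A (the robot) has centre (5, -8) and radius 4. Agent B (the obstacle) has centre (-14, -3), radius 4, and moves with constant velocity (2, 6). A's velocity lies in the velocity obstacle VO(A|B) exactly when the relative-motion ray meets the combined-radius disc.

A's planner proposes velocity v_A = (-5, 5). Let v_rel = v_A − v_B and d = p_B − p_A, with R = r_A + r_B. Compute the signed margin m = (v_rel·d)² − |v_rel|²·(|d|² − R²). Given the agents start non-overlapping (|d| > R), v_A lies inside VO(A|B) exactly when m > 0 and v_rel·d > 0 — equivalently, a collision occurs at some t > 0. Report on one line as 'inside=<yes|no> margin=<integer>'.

d = (-19, 5),  |d|² = 386;  R = 4+4 = 8,  c = 386−8² = 322
v_rel = (-7, -1),  |v_rel|² = 50;  v_rel·d = (-7)·(-19) + (-1)·(5) = 128
50·t² − 256·t + 322 = 0  ⇒  m = 128² − 50·322 = 284
m = 284 > 0,  v_rel·d = 128 > 0  ⇒  inside

inside=yes margin=284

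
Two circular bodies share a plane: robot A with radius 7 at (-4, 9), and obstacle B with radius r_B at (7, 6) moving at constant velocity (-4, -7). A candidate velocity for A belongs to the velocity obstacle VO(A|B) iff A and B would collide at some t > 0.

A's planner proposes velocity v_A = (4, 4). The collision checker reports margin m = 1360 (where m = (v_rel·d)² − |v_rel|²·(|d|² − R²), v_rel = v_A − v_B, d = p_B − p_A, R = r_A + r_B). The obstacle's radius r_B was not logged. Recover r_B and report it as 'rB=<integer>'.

m = 1360
d = (11, -3);  v_rel = (8, 11),  |v_rel|² = 185
v_rel×d = (8)·(-3) − (11)·(11) = -145
since m = R²·185 − (-145)²:  R² = (21025 + 1360) / 185 = 121
R = √121 = 11  ⇒  r_B = 11 − 7 = 4

rB=4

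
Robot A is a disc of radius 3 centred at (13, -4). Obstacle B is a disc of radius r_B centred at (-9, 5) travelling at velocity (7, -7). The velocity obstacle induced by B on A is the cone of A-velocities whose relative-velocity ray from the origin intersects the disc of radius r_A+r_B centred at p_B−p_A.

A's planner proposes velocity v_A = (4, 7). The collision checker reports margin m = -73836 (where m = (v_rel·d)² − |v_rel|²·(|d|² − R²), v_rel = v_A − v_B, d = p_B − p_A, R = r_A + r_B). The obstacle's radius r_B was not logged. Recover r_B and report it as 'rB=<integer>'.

m = -73836
d = (-22, 9);  v_rel = (-3, 14),  |v_rel|² = 205
v_rel×d = (-3)·(9) − (14)·(-22) = 281
since m = R²·205 − 281²:  R² = (78961 + -73836) / 205 = 25
R = √25 = 5  ⇒  r_B = 5 − 3 = 2

rB=2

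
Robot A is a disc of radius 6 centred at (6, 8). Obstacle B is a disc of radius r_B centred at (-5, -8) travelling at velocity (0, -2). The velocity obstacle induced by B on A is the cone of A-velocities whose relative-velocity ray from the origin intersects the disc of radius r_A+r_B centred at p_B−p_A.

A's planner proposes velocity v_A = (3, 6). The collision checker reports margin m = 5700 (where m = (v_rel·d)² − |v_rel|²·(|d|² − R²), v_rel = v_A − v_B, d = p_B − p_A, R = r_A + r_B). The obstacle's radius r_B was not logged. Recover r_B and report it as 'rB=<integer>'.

m = 5700
d = (-11, -16);  v_rel = (3, 8),  |v_rel|² = 73
v_rel×d = (3)·(-16) − (8)·(-11) = 40
since m = R²·73 − 40²:  R² = (1600 + 5700) / 73 = 100
R = √100 = 10  ⇒  r_B = 10 − 6 = 4

rB=4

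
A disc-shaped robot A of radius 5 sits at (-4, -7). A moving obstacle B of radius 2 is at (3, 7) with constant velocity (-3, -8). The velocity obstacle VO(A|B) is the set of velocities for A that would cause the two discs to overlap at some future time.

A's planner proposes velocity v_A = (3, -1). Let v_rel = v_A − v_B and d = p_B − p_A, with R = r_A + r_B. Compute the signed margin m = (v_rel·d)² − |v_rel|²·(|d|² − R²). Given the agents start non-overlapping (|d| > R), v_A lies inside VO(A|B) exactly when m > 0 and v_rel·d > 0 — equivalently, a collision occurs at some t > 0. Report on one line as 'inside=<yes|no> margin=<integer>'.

d = (7, 14),  |d|² = 245;  R = 5+2 = 7,  c = 245−7² = 196
v_rel = (6, 7),  |v_rel|² = 85;  v_rel·d = (6)·(7) + (7)·(14) = 140
85·t² − 280·t + 196 = 0  ⇒  m = 140² − 85·196 = 2940
m = 2940 > 0,  v_rel·d = 140 > 0  ⇒  inside

inside=yes margin=2940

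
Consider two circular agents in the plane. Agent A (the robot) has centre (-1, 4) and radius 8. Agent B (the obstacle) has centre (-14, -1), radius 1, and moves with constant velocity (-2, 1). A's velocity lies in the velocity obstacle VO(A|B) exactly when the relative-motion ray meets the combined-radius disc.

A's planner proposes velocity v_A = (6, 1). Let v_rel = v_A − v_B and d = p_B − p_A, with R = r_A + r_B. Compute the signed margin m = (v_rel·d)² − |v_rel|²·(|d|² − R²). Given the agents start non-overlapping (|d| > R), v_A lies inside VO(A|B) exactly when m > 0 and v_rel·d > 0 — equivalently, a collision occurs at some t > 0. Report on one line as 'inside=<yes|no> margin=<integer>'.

d = (-13, -5),  |d|² = 194;  R = 8+1 = 9,  c = 194−9² = 113
v_rel = (8, 0),  |v_rel|² = 64;  v_rel·d = (8)·(-13) + (0)·(-5) = -104
64·t² + 208·t + 113 = 0  ⇒  m = (-104)² − 64·113 = 3584
m = 3584 > 0,  v_rel·d = -104 < 0  ⇒  outside

inside=no margin=3584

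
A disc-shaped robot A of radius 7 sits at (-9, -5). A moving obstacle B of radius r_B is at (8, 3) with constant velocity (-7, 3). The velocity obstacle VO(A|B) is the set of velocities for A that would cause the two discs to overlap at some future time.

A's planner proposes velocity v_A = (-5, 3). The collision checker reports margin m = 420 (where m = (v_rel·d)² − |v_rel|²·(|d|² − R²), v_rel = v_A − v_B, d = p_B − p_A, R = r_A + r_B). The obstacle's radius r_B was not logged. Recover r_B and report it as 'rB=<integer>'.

m = 420
d = (17, 8);  v_rel = (2, 0),  |v_rel|² = 4
v_rel×d = (2)·(8) − (0)·(17) = 16
since m = R²·4 − 16²:  R² = (256 + 420) / 4 = 169
R = √169 = 13  ⇒  r_B = 13 − 7 = 6

rB=6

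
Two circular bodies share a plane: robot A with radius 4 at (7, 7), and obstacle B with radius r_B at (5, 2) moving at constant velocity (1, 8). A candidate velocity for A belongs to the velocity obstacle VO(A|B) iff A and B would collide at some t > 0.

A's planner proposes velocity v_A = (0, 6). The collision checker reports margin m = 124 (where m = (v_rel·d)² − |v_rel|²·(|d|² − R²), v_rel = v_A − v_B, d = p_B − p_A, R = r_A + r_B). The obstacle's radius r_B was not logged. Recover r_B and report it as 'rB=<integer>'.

m = 124
d = (-2, -5);  v_rel = (-1, -2),  |v_rel|² = 5
v_rel×d = (-1)·(-5) − (-2)·(-2) = 1
since m = R²·5 − 1²:  R² = (1 + 124) / 5 = 25
R = √25 = 5  ⇒  r_B = 5 − 4 = 1

rB=1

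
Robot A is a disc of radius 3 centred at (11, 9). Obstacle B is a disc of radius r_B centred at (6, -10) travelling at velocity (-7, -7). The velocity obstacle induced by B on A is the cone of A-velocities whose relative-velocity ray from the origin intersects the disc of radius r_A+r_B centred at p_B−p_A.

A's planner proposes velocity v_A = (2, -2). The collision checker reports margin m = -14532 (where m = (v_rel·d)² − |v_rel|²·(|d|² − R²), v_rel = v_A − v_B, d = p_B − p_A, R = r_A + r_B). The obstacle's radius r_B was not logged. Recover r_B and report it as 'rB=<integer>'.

m = -14532
d = (-5, -19);  v_rel = (9, 5),  |v_rel|² = 106
v_rel×d = (9)·(-19) − (5)·(-5) = -146
since m = R²·106 − (-146)²:  R² = (21316 + -14532) / 106 = 64
R = √64 = 8  ⇒  r_B = 8 − 3 = 5

rB=5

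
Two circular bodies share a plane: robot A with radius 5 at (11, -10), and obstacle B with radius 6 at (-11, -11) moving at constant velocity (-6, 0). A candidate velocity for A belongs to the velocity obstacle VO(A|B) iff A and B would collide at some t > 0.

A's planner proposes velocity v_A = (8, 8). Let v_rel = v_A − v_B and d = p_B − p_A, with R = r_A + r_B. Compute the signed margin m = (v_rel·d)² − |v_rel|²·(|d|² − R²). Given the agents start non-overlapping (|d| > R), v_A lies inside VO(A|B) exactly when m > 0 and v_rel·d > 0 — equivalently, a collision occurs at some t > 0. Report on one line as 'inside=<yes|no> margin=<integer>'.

d = (-22, -1),  |d|² = 485;  R = 5+6 = 11,  c = 485−11² = 364
v_rel = (14, 8),  |v_rel|² = 260;  v_rel·d = (14)·(-22) + (8)·(-1) = -316
260·t² + 632·t + 364 = 0  ⇒  m = (-316)² − 260·364 = 5216
m = 5216 > 0,  v_rel·d = -316 < 0  ⇒  outside

inside=no margin=5216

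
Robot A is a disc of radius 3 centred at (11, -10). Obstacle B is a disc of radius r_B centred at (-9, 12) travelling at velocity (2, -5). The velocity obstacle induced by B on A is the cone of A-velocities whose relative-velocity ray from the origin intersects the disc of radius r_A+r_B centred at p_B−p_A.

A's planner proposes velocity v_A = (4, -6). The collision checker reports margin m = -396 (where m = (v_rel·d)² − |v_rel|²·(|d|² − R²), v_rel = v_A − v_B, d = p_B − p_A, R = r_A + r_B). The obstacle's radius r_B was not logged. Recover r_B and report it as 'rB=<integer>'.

m = -396
d = (-20, 22);  v_rel = (2, -1),  |v_rel|² = 5
v_rel×d = (2)·(22) − (-1)·(-20) = 24
since m = R²·5 − 24²:  R² = (576 + -396) / 5 = 36
R = √36 = 6  ⇒  r_B = 6 − 3 = 3

rB=3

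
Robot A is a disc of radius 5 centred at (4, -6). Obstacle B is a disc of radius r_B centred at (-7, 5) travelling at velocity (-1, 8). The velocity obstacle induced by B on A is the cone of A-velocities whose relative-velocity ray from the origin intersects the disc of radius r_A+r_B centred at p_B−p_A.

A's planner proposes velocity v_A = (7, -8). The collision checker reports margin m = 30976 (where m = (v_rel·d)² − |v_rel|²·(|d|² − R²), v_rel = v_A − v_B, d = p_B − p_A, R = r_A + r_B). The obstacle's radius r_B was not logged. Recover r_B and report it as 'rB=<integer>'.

m = 30976
d = (-11, 11);  v_rel = (8, -16),  |v_rel|² = 320
v_rel×d = (8)·(11) − (-16)·(-11) = -88
since m = R²·320 − (-88)²:  R² = (7744 + 30976) / 320 = 121
R = √121 = 11  ⇒  r_B = 11 − 5 = 6

rB=6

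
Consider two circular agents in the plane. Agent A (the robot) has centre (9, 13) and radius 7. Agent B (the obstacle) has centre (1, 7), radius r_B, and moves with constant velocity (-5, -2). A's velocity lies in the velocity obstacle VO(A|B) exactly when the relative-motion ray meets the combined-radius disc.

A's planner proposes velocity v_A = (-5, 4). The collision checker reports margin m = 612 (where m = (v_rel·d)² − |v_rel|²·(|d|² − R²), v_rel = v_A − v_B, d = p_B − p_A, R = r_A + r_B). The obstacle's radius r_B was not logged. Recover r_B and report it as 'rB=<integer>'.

m = 612
d = (-8, -6);  v_rel = (0, 6),  |v_rel|² = 36
v_rel×d = (0)·(-6) − (6)·(-8) = 48
since m = R²·36 − 48²:  R² = (2304 + 612) / 36 = 81
R = √81 = 9  ⇒  r_B = 9 − 7 = 2

rB=2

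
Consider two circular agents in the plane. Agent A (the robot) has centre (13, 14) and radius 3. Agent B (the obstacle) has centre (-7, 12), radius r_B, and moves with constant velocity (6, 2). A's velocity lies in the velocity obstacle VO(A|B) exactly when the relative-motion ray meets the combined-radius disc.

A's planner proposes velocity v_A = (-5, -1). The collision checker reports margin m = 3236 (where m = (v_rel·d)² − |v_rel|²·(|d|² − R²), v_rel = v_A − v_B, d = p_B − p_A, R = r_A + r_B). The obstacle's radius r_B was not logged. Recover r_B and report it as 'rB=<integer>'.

m = 3236
d = (-20, -2);  v_rel = (-11, -3),  |v_rel|² = 130
v_rel×d = (-11)·(-2) − (-3)·(-20) = -38
since m = R²·130 − (-38)²:  R² = (1444 + 3236) / 130 = 36
R = √36 = 6  ⇒  r_B = 6 − 3 = 3

rB=3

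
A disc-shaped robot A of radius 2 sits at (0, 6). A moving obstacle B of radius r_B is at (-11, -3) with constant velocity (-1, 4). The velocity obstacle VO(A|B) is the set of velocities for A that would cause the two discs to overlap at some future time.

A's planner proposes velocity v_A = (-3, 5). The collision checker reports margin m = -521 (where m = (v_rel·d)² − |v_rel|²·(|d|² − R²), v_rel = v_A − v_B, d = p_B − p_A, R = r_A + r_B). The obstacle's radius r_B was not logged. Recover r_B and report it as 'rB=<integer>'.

m = -521
d = (-11, -9);  v_rel = (-2, 1),  |v_rel|² = 5
v_rel×d = (-2)·(-9) − (1)·(-11) = 29
since m = R²·5 − 29²:  R² = (841 + -521) / 5 = 64
R = √64 = 8  ⇒  r_B = 8 − 2 = 6

rB=6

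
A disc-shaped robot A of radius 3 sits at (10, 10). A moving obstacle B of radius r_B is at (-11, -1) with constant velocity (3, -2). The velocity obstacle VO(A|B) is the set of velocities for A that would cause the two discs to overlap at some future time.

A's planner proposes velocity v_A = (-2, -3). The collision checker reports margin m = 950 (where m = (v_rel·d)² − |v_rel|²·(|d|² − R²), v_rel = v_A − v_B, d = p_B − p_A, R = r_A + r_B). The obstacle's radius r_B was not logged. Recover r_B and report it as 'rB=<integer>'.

m = 950
d = (-21, -11);  v_rel = (-5, -1),  |v_rel|² = 26
v_rel×d = (-5)·(-11) − (-1)·(-21) = 34
since m = R²·26 − 34²:  R² = (1156 + 950) / 26 = 81
R = √81 = 9  ⇒  r_B = 9 − 3 = 6

rB=6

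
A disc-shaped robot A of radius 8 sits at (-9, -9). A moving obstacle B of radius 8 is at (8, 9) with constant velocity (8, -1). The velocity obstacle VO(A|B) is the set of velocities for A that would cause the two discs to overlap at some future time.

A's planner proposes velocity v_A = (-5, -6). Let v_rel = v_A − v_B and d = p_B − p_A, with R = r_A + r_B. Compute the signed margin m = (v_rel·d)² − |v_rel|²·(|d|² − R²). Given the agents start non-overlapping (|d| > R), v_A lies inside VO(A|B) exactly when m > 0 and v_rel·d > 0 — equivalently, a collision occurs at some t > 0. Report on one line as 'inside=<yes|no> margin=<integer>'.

d = (17, 18),  |d|² = 613;  R = 8+8 = 16,  c = 613−16² = 357
v_rel = (-13, -5),  |v_rel|² = 194;  v_rel·d = (-13)·(17) + (-5)·(18) = -311
194·t² + 622·t + 357 = 0  ⇒  m = (-311)² − 194·357 = 27463
m = 27463 > 0,  v_rel·d = -311 < 0  ⇒  outside

inside=no margin=27463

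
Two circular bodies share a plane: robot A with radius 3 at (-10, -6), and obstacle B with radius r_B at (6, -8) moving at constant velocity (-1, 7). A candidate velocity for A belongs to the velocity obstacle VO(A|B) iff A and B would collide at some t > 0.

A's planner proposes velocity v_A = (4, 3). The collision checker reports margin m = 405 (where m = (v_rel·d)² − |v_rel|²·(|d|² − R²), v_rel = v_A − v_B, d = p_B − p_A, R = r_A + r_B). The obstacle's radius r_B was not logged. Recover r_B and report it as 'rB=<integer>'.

m = 405
d = (16, -2);  v_rel = (5, -4),  |v_rel|² = 41
v_rel×d = (5)·(-2) − (-4)·(16) = 54
since m = R²·41 − 54²:  R² = (2916 + 405) / 41 = 81
R = √81 = 9  ⇒  r_B = 9 − 3 = 6

rB=6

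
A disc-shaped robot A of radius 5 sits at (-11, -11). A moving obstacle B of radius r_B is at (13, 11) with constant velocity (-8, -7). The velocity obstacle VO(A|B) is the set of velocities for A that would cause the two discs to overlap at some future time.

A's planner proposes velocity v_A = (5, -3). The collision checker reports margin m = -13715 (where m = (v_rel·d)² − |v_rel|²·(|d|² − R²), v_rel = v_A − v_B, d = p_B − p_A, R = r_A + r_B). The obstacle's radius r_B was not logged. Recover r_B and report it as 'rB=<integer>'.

m = -13715
d = (24, 22);  v_rel = (13, 4),  |v_rel|² = 185
v_rel×d = (13)·(22) − (4)·(24) = 190
since m = R²·185 − 190²:  R² = (36100 + -13715) / 185 = 121
R = √121 = 11  ⇒  r_B = 11 − 5 = 6

rB=6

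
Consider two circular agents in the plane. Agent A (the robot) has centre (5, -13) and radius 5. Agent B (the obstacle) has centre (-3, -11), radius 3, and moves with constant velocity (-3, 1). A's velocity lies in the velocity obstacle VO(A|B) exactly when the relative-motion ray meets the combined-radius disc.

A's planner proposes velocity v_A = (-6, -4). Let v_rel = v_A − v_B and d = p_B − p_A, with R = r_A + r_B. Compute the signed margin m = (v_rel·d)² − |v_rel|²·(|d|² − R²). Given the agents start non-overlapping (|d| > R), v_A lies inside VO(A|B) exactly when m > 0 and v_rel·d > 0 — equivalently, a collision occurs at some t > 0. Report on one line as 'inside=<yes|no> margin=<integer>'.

d = (-8, 2),  |d|² = 68;  R = 5+3 = 8,  c = 68−8² = 4
v_rel = (-3, -5),  |v_rel|² = 34;  v_rel·d = (-3)·(-8) + (-5)·(2) = 14
34·t² − 28·t + 4 = 0  ⇒  m = 14² − 34·4 = 60
m = 60 > 0,  v_rel·d = 14 > 0  ⇒  inside

inside=yes margin=60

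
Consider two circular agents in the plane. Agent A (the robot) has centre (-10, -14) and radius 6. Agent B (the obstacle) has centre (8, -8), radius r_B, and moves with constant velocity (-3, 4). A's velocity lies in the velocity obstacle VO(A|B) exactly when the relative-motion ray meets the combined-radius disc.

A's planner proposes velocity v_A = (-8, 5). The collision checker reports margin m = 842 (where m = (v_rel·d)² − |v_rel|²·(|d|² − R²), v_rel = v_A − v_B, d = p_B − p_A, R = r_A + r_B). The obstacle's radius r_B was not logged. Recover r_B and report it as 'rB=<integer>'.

m = 842
d = (18, 6);  v_rel = (-5, 1),  |v_rel|² = 26
v_rel×d = (-5)·(6) − (1)·(18) = -48
since m = R²·26 − (-48)²:  R² = (2304 + 842) / 26 = 121
R = √121 = 11  ⇒  r_B = 11 − 6 = 5

rB=5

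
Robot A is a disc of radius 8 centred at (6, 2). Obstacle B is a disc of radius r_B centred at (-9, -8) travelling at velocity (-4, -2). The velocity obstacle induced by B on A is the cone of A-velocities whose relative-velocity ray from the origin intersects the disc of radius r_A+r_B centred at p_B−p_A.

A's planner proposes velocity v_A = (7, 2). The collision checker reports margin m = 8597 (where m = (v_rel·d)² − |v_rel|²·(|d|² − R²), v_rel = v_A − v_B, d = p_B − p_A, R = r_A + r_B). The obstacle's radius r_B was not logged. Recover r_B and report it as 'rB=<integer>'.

m = 8597
d = (-15, -10);  v_rel = (11, 4),  |v_rel|² = 137
v_rel×d = (11)·(-10) − (4)·(-15) = -50
since m = R²·137 − (-50)²:  R² = (2500 + 8597) / 137 = 81
R = √81 = 9  ⇒  r_B = 9 − 8 = 1

rB=1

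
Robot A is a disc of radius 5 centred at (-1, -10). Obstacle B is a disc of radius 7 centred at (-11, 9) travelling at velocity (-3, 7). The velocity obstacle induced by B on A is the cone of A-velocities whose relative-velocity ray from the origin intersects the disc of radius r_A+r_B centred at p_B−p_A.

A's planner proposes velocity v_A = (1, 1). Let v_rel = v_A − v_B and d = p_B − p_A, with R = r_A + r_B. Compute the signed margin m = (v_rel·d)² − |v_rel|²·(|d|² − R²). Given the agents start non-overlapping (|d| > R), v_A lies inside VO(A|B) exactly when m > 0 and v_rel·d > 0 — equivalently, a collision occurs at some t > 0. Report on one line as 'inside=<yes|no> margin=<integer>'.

d = (-10, 19),  |d|² = 461;  R = 5+7 = 12,  c = 461−12² = 317
v_rel = (4, -6),  |v_rel|² = 52;  v_rel·d = (4)·(-10) + (-6)·(19) = -154
52·t² + 308·t + 317 = 0  ⇒  m = (-154)² − 52·317 = 7232
m = 7232 > 0,  v_rel·d = -154 < 0  ⇒  outside

inside=no margin=7232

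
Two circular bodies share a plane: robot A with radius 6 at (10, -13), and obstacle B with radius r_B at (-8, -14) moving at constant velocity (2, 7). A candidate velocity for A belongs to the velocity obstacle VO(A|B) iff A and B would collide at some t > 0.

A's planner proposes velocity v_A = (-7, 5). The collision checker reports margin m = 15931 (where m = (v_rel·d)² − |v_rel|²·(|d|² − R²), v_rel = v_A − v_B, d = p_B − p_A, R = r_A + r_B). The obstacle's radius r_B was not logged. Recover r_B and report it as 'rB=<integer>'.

m = 15931
d = (-18, -1);  v_rel = (-9, -2),  |v_rel|² = 85
v_rel×d = (-9)·(-1) − (-2)·(-18) = -27
since m = R²·85 − (-27)²:  R² = (729 + 15931) / 85 = 196
R = √196 = 14  ⇒  r_B = 14 − 6 = 8

rB=8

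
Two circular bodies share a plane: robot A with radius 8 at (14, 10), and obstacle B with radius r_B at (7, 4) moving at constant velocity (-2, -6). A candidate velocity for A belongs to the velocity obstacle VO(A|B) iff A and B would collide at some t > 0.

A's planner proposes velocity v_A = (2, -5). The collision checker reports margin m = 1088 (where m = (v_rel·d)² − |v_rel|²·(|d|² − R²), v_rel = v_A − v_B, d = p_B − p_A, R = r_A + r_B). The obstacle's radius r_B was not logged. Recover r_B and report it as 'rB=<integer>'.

m = 1088
d = (-7, -6);  v_rel = (4, 1),  |v_rel|² = 17
v_rel×d = (4)·(-6) − (1)·(-7) = -17
since m = R²·17 − (-17)²:  R² = (289 + 1088) / 17 = 81
R = √81 = 9  ⇒  r_B = 9 − 8 = 1

rB=1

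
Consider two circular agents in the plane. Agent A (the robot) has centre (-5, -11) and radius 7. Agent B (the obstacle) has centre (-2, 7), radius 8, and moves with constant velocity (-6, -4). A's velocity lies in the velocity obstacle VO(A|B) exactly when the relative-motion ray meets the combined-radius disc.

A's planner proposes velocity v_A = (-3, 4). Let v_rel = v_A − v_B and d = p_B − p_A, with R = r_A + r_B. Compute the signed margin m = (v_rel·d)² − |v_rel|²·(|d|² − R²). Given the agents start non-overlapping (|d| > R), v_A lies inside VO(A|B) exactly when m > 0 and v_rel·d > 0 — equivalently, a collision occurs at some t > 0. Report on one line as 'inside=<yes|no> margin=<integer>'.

d = (3, 18),  |d|² = 333;  R = 7+8 = 15,  c = 333−15² = 108
v_rel = (3, 8),  |v_rel|² = 73;  v_rel·d = (3)·(3) + (8)·(18) = 153
73·t² − 306·t + 108 = 0  ⇒  m = 153² − 73·108 = 15525
m = 15525 > 0,  v_rel·d = 153 > 0  ⇒  inside

inside=yes margin=15525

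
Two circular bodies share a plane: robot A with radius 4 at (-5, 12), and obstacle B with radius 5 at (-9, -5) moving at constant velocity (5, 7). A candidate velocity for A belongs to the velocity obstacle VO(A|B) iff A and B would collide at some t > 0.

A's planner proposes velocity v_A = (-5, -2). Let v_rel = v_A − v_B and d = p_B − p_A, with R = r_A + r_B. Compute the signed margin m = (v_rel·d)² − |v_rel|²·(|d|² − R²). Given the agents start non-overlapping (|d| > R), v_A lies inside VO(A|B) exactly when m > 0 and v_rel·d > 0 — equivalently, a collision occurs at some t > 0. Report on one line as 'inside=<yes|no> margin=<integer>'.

d = (-4, -17),  |d|² = 305;  R = 4+5 = 9,  c = 305−9² = 224
v_rel = (-10, -9),  |v_rel|² = 181;  v_rel·d = (-10)·(-4) + (-9)·(-17) = 193
181·t² − 386·t + 224 = 0  ⇒  m = 193² − 181·224 = -3295
m = -3295 < 0,  v_rel·d = 193 > 0  ⇒  outside

inside=no margin=-3295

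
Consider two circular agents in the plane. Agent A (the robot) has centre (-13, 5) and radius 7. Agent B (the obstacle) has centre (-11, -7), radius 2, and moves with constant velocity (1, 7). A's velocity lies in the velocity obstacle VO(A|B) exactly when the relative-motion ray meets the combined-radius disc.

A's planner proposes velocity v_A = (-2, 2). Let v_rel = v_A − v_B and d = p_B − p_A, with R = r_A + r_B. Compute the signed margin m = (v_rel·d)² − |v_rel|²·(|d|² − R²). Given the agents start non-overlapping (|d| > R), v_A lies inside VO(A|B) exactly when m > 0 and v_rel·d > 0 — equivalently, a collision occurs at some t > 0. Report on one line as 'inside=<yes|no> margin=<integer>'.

d = (2, -12),  |d|² = 148;  R = 7+2 = 9,  c = 148−9² = 67
v_rel = (-3, -5),  |v_rel|² = 34;  v_rel·d = (-3)·(2) + (-5)·(-12) = 54
34·t² − 108·t + 67 = 0  ⇒  m = 54² − 34·67 = 638
m = 638 > 0,  v_rel·d = 54 > 0  ⇒  inside

inside=yes margin=638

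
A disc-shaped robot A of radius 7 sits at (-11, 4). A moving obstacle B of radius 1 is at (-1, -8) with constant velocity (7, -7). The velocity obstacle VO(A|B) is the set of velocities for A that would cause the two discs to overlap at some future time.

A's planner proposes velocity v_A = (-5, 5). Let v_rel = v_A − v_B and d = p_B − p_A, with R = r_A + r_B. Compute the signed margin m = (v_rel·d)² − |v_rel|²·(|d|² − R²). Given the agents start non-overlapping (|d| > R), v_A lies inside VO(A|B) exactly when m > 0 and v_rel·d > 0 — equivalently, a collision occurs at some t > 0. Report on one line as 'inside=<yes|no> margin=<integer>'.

d = (10, -12),  |d|² = 244;  R = 7+1 = 8,  c = 244−8² = 180
v_rel = (-12, 12),  |v_rel|² = 288;  v_rel·d = (-12)·(10) + (12)·(-12) = -264
288·t² + 528·t + 180 = 0  ⇒  m = (-264)² − 288·180 = 17856
m = 17856 > 0,  v_rel·d = -264 < 0  ⇒  outside

inside=no margin=17856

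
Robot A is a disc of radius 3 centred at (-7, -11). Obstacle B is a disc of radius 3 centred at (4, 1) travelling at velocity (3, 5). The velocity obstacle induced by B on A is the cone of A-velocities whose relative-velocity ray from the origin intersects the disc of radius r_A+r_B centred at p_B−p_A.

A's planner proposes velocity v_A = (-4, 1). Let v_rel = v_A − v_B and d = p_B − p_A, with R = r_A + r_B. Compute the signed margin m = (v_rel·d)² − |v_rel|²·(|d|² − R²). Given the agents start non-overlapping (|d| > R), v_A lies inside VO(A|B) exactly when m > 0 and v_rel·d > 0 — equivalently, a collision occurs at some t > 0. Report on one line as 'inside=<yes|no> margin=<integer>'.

d = (11, 12),  |d|² = 265;  R = 3+3 = 6,  c = 265−6² = 229
v_rel = (-7, -4),  |v_rel|² = 65;  v_rel·d = (-7)·(11) + (-4)·(12) = -125
65·t² + 250·t + 229 = 0  ⇒  m = (-125)² − 65·229 = 740
m = 740 > 0,  v_rel·d = -125 < 0  ⇒  outside

inside=no margin=740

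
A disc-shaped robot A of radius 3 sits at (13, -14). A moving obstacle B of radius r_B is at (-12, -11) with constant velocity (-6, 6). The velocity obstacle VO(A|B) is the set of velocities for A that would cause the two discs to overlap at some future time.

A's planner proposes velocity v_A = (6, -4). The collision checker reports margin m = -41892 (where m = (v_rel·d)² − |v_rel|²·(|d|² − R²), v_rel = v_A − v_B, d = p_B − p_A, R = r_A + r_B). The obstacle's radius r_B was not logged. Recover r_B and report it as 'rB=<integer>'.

m = -41892
d = (-25, 3);  v_rel = (12, -10),  |v_rel|² = 244
v_rel×d = (12)·(3) − (-10)·(-25) = -214
since m = R²·244 − (-214)²:  R² = (45796 + -41892) / 244 = 16
R = √16 = 4  ⇒  r_B = 4 − 3 = 1

rB=1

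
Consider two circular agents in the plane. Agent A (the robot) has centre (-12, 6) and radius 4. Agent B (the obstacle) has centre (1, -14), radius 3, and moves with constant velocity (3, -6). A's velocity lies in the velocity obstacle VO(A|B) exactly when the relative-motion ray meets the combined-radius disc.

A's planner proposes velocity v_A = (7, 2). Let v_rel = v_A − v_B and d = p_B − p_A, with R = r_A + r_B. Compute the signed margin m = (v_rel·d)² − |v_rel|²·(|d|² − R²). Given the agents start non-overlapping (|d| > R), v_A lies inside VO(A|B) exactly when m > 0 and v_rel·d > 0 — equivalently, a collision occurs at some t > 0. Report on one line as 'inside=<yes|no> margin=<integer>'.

d = (13, -20),  |d|² = 569;  R = 4+3 = 7,  c = 569−7² = 520
v_rel = (4, 8),  |v_rel|² = 80;  v_rel·d = (4)·(13) + (8)·(-20) = -108
80·t² + 216·t + 520 = 0  ⇒  m = (-108)² − 80·520 = -29936
m = -29936 < 0,  v_rel·d = -108 < 0  ⇒  outside

inside=no margin=-29936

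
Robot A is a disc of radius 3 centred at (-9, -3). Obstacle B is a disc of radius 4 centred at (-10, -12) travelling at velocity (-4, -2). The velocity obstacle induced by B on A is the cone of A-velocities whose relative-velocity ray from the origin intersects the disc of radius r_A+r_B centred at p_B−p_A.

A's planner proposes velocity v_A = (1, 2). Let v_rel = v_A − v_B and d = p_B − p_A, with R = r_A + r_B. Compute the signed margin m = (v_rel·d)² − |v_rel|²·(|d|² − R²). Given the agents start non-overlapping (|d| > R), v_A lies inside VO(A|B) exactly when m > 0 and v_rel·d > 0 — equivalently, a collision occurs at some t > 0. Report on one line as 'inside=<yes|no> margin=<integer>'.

d = (-1, -9),  |d|² = 82;  R = 3+4 = 7,  c = 82−7² = 33
v_rel = (5, 4),  |v_rel|² = 41;  v_rel·d = (5)·(-1) + (4)·(-9) = -41
41·t² + 82·t + 33 = 0  ⇒  m = (-41)² − 41·33 = 328
m = 328 > 0,  v_rel·d = -41 < 0  ⇒  outside

inside=no margin=328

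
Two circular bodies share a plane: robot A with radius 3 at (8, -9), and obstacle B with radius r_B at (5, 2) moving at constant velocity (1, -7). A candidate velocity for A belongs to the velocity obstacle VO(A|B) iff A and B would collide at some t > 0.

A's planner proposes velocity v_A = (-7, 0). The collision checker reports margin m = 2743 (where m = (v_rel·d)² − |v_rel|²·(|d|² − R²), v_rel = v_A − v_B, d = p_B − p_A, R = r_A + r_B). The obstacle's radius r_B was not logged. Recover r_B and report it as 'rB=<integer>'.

m = 2743
d = (-3, 11);  v_rel = (-8, 7),  |v_rel|² = 113
v_rel×d = (-8)·(11) − (7)·(-3) = -67
since m = R²·113 − (-67)²:  R² = (4489 + 2743) / 113 = 64
R = √64 = 8  ⇒  r_B = 8 − 3 = 5

rB=5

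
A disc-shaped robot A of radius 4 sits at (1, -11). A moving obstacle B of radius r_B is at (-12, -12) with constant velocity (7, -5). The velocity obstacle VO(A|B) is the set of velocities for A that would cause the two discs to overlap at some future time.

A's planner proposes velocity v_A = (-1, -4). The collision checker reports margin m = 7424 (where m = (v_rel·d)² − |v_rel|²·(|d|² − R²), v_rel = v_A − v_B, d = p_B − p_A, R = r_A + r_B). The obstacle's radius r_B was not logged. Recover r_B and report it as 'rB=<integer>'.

m = 7424
d = (-13, -1);  v_rel = (-8, 1),  |v_rel|² = 65
v_rel×d = (-8)·(-1) − (1)·(-13) = 21
since m = R²·65 − 21²:  R² = (441 + 7424) / 65 = 121
R = √121 = 11  ⇒  r_B = 11 − 4 = 7

rB=7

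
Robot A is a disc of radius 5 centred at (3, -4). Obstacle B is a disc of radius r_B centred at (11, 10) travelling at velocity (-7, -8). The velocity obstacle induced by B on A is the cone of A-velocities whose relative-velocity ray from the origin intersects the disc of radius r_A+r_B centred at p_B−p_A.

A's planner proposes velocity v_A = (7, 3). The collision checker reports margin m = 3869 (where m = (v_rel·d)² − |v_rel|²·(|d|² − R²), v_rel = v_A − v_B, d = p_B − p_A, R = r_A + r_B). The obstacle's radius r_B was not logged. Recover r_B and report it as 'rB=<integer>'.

m = 3869
d = (8, 14);  v_rel = (14, 11),  |v_rel|² = 317
v_rel×d = (14)·(14) − (11)·(8) = 108
since m = R²·317 − 108²:  R² = (11664 + 3869) / 317 = 49
R = √49 = 7  ⇒  r_B = 7 − 5 = 2

rB=2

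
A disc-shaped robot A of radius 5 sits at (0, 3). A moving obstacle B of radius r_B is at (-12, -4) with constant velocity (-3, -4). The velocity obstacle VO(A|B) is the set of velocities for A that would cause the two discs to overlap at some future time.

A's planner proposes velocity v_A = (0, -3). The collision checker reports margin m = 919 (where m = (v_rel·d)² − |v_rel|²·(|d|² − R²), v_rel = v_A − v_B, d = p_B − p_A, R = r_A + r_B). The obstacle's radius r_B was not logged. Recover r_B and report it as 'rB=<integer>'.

m = 919
d = (-12, -7);  v_rel = (3, 1),  |v_rel|² = 10
v_rel×d = (3)·(-7) − (1)·(-12) = -9
since m = R²·10 − (-9)²:  R² = (81 + 919) / 10 = 100
R = √100 = 10  ⇒  r_B = 10 − 5 = 5

rB=5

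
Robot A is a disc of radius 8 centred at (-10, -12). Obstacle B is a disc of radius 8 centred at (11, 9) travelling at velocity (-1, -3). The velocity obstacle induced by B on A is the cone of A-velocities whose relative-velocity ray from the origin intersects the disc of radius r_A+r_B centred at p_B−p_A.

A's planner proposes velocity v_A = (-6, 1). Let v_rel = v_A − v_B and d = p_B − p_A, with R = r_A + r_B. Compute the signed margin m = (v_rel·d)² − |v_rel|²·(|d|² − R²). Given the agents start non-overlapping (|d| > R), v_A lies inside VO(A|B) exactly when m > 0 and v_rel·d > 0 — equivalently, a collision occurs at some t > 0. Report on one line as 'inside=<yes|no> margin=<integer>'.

d = (21, 21),  |d|² = 882;  R = 8+8 = 16,  c = 882−16² = 626
v_rel = (-5, 4),  |v_rel|² = 41;  v_rel·d = (-5)·(21) + (4)·(21) = -21
41·t² + 42·t + 626 = 0  ⇒  m = (-21)² − 41·626 = -25225
m = -25225 < 0,  v_rel·d = -21 < 0  ⇒  outside

inside=no margin=-25225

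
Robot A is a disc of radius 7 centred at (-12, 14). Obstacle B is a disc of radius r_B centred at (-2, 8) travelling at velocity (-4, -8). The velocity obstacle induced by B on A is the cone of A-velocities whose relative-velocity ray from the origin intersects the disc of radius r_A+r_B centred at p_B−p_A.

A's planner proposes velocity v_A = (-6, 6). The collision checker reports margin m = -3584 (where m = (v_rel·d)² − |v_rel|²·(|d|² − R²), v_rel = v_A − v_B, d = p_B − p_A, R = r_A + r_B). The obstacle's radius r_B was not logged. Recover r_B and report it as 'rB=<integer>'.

m = -3584
d = (10, -6);  v_rel = (-2, 14),  |v_rel|² = 200
v_rel×d = (-2)·(-6) − (14)·(10) = -128
since m = R²·200 − (-128)²:  R² = (16384 + -3584) / 200 = 64
R = √64 = 8  ⇒  r_B = 8 − 7 = 1

rB=1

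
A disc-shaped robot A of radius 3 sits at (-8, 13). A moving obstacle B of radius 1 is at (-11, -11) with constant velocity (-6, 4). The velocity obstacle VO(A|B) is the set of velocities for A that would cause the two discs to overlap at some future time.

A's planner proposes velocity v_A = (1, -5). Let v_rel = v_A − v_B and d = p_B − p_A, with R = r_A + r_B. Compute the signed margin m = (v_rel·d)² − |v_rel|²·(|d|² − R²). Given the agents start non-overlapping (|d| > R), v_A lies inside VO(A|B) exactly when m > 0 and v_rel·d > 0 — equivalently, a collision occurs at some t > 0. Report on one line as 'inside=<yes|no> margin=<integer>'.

d = (-3, -24),  |d|² = 585;  R = 3+1 = 4,  c = 585−4² = 569
v_rel = (7, -9),  |v_rel|² = 130;  v_rel·d = (7)·(-3) + (-9)·(-24) = 195
130·t² − 390·t + 569 = 0  ⇒  m = 195² − 130·569 = -35945
m = -35945 < 0,  v_rel·d = 195 > 0  ⇒  outside

inside=no margin=-35945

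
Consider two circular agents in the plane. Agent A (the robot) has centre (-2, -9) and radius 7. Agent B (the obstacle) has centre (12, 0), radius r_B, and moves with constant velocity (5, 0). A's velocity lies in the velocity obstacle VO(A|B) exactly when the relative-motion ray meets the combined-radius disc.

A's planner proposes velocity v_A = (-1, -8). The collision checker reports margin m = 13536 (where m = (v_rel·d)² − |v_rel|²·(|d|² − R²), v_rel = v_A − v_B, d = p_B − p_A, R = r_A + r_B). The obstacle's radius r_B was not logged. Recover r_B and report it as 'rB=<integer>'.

m = 13536
d = (14, 9);  v_rel = (-6, -8),  |v_rel|² = 100
v_rel×d = (-6)·(9) − (-8)·(14) = 58
since m = R²·100 − 58²:  R² = (3364 + 13536) / 100 = 169
R = √169 = 13  ⇒  r_B = 13 − 7 = 6

rB=6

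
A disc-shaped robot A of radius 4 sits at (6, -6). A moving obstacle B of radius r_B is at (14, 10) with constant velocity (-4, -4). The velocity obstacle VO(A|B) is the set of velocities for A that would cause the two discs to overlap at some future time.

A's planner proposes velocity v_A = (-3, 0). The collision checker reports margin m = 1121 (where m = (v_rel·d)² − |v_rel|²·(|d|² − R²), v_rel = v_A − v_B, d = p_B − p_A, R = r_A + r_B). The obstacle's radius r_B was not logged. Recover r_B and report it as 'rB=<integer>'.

m = 1121
d = (8, 16);  v_rel = (1, 4),  |v_rel|² = 17
v_rel×d = (1)·(16) − (4)·(8) = -16
since m = R²·17 − (-16)²:  R² = (256 + 1121) / 17 = 81
R = √81 = 9  ⇒  r_B = 9 − 4 = 5

rB=5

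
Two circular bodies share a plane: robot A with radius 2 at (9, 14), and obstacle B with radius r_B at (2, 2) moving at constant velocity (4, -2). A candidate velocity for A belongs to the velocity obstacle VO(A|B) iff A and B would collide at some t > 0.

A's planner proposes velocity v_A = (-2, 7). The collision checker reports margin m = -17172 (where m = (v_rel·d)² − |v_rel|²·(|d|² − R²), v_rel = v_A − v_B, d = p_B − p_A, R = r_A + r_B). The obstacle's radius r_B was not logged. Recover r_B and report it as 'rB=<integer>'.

m = -17172
d = (-7, -12);  v_rel = (-6, 9),  |v_rel|² = 117
v_rel×d = (-6)·(-12) − (9)·(-7) = 135
since m = R²·117 − 135²:  R² = (18225 + -17172) / 117 = 9
R = √9 = 3  ⇒  r_B = 3 − 2 = 1

rB=1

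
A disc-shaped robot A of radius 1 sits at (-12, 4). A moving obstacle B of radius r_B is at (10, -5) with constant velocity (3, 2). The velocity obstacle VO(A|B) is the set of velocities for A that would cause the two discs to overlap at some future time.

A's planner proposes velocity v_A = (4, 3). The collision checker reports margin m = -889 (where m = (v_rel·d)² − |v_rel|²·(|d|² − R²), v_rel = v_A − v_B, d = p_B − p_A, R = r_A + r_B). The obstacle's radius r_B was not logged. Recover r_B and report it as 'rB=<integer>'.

m = -889
d = (22, -9);  v_rel = (1, 1),  |v_rel|² = 2
v_rel×d = (1)·(-9) − (1)·(22) = -31
since m = R²·2 − (-31)²:  R² = (961 + -889) / 2 = 36
R = √36 = 6  ⇒  r_B = 6 − 1 = 5

rB=5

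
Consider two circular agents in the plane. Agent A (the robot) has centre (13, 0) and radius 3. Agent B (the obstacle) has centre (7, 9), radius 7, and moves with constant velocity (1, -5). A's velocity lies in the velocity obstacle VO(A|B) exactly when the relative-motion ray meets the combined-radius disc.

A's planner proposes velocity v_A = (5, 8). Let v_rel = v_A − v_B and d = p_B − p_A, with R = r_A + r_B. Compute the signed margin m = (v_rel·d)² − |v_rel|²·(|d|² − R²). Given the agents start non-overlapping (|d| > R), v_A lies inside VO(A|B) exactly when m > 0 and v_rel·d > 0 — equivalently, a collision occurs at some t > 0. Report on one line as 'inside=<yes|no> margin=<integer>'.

d = (-6, 9),  |d|² = 117;  R = 3+7 = 10,  c = 117−10² = 17
v_rel = (4, 13),  |v_rel|² = 185;  v_rel·d = (4)·(-6) + (13)·(9) = 93
185·t² − 186·t + 17 = 0  ⇒  m = 93² − 185·17 = 5504
m = 5504 > 0,  v_rel·d = 93 > 0  ⇒  inside

inside=yes margin=5504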